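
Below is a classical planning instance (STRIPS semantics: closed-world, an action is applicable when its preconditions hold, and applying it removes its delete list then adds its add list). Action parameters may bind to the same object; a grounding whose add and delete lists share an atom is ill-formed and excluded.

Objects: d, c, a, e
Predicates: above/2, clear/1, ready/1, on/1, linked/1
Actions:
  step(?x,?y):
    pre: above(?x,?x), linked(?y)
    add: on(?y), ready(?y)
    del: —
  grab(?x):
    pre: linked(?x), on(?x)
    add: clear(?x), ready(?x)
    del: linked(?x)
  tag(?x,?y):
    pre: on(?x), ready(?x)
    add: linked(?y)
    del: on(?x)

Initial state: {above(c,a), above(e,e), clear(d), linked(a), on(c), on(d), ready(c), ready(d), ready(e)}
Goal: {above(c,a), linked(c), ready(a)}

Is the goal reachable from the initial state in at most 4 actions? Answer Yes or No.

Yes

1. step(e,a)  →  {above(c,a), above(e,e), clear(d), linked(a), on(a), on(c), on(d), ready(a), ready(c), ready(d), ready(e)}
2. tag(d,c)  →  {above(c,a), above(e,e), clear(d), linked(a), linked(c), on(a), on(c), ready(a), ready(c), ready(d), ready(e)}
optimal plan length = 2; 2 ≤ 4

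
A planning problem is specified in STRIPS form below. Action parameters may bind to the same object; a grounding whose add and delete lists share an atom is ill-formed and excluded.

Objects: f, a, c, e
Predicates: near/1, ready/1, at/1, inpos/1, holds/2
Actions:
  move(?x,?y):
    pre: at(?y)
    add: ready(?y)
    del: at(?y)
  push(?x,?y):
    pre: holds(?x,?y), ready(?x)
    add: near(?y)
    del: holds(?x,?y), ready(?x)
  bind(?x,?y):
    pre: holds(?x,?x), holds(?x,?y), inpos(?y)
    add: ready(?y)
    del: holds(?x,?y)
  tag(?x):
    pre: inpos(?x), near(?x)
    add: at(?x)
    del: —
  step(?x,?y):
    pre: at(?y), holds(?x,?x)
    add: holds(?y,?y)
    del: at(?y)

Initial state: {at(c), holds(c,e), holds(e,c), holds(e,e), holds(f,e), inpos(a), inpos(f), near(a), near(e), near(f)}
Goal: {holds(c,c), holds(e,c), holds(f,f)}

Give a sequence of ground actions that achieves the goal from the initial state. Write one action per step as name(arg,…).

tag(f); step(e,f); step(f,c)

1. tag(f)  →  {at(c), at(f), holds(c,e), holds(e,c), holds(e,e), holds(f,e), inpos(a), inpos(f), near(a), near(e), near(f)}
2. step(e,f)  →  {at(c), holds(c,e), holds(e,c), holds(e,e), holds(f,e), holds(f,f), inpos(a), inpos(f), near(a), near(e), near(f)}
3. step(f,c)  →  {holds(c,c), holds(c,e), holds(e,c), holds(e,e), holds(f,e), holds(f,f), inpos(a), inpos(f), near(a), near(e), near(f)}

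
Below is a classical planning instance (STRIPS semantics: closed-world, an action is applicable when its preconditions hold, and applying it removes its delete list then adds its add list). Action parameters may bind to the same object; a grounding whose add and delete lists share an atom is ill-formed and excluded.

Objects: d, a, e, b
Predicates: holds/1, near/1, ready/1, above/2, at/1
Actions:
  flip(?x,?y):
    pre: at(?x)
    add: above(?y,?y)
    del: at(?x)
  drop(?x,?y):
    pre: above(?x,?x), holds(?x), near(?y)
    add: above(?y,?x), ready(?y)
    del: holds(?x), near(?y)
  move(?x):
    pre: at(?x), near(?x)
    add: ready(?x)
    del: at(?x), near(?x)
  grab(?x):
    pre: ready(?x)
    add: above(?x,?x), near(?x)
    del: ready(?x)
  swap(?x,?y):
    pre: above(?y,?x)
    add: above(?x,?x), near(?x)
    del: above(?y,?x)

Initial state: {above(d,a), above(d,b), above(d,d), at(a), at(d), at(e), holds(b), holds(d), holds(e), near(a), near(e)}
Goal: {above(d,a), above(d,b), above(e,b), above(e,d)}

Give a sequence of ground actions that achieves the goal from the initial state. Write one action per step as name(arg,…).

1. flip(d,b)  →  {above(b,b), above(d,a), above(d,b), above(d,d), at(a), at(e), holds(b), holds(d), holds(e), near(a), near(e)}
2. drop(d,e)  →  {above(b,b), above(d,a), above(d,b), above(d,d), above(e,d), at(a), at(e), holds(b), holds(e), near(a), ready(e)}
3. grab(e)  →  {above(b,b), above(d,a), above(d,b), above(d,d), above(e,d), above(e,e), at(a), at(e), holds(b), holds(e), near(a), near(e)}
4. drop(b,e)  →  {above(b,b), above(d,a), above(d,b), above(d,d), above(e,b), above(e,d), above(e,e), at(a), at(e), holds(e), near(a), ready(e)}

flip(d,b); drop(d,e); grab(e); drop(b,e)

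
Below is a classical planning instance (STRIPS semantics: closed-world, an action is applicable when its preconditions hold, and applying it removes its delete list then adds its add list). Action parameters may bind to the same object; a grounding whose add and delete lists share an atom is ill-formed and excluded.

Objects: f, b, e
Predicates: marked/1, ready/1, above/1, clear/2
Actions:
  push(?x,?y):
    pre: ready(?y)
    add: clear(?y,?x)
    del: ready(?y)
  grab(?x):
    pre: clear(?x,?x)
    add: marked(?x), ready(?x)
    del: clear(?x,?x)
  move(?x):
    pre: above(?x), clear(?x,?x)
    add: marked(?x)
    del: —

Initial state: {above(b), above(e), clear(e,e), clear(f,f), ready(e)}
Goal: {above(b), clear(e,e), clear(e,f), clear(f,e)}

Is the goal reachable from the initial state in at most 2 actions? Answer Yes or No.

No

1. push(f,e)  →  {above(b), above(e), clear(e,e), clear(e,f), clear(f,f)}
2. grab(f)  →  {above(b), above(e), clear(e,e), clear(e,f), marked(f), ready(f)}
3. push(e,f)  →  {above(b), above(e), clear(e,e), clear(e,f), clear(f,e), marked(f)}
optimal plan length = 3; 3 > 2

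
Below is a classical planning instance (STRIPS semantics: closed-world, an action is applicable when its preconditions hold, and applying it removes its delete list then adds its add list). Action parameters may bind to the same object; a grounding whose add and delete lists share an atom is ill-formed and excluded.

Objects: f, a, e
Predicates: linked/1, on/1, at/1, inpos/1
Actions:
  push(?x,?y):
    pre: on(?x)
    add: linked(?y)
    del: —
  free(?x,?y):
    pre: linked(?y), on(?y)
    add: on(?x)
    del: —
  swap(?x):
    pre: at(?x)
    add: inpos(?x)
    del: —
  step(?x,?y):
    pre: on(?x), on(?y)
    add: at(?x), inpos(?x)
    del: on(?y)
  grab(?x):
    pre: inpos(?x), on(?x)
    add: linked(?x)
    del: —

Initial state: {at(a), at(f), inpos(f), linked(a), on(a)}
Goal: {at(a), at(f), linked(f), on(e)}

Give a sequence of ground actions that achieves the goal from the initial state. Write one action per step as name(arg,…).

push(a,f); free(e,a)

1. push(a,f)  →  {at(a), at(f), inpos(f), linked(a), linked(f), on(a)}
2. free(e,a)  →  {at(a), at(f), inpos(f), linked(a), linked(f), on(a), on(e)}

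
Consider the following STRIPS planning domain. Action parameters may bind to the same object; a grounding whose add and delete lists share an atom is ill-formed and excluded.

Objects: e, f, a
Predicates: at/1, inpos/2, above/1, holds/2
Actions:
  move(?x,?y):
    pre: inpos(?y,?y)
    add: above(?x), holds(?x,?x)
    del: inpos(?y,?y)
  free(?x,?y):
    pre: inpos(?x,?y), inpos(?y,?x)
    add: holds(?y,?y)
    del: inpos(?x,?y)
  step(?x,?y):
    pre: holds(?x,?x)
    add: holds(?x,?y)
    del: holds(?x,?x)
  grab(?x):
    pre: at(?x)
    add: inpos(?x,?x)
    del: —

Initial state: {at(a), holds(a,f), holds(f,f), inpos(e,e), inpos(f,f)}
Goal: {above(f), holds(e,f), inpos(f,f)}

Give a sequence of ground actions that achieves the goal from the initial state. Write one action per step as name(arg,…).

move(e,e); step(e,f); grab(a); move(f,a)

1. move(e,e)  →  {above(e), at(a), holds(a,f), holds(e,e), holds(f,f), inpos(f,f)}
2. step(e,f)  →  {above(e), at(a), holds(a,f), holds(e,f), holds(f,f), inpos(f,f)}
3. grab(a)  →  {above(e), at(a), holds(a,f), holds(e,f), holds(f,f), inpos(a,a), inpos(f,f)}
4. move(f,a)  →  {above(e), above(f), at(a), holds(a,f), holds(e,f), holds(f,f), inpos(f,f)}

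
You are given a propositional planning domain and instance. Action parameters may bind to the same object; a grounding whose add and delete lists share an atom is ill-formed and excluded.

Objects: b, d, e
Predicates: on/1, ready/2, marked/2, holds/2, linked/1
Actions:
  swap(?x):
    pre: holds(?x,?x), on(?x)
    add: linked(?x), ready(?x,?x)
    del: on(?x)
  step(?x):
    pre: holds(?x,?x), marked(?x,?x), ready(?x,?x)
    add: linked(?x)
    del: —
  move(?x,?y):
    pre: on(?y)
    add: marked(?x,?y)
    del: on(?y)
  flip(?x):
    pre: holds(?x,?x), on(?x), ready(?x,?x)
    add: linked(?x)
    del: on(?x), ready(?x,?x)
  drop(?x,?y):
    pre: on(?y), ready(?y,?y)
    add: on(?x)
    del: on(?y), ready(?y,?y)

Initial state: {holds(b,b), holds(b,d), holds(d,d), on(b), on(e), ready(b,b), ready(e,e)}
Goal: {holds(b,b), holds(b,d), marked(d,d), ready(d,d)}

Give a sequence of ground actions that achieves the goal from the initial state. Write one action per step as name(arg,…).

drop(d,b); swap(d); drop(d,e); move(d,d)

1. drop(d,b)  →  {holds(b,b), holds(b,d), holds(d,d), on(d), on(e), ready(e,e)}
2. swap(d)  →  {holds(b,b), holds(b,d), holds(d,d), linked(d), on(e), ready(d,d), ready(e,e)}
3. drop(d,e)  →  {holds(b,b), holds(b,d), holds(d,d), linked(d), on(d), ready(d,d)}
4. move(d,d)  →  {holds(b,b), holds(b,d), holds(d,d), linked(d), marked(d,d), ready(d,d)}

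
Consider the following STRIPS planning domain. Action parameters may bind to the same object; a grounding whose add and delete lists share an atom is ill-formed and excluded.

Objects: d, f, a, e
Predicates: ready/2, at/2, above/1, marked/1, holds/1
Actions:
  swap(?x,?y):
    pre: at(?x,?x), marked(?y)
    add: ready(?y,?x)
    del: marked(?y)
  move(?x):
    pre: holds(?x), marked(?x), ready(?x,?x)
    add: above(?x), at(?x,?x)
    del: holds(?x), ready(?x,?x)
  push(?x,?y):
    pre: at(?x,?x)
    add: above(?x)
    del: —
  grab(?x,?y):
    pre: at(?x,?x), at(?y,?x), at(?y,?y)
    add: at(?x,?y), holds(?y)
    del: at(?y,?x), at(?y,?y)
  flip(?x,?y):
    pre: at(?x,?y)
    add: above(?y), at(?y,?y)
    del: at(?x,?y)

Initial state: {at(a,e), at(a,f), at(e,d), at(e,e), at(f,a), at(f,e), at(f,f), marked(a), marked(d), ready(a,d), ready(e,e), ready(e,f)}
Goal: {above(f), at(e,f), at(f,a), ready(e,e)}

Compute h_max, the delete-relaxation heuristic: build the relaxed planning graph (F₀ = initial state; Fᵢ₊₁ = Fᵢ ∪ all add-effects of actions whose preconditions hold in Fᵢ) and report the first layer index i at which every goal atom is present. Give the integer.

F0 = init (12 atoms)
F1 = F0 ∪ {above(a), above(d), above(e), above(f), at(a,a), at(d,d), at(e,f), holds(f), ready(a,e), ready(a,f), ready(d,e), ready(d,f)}  (24 atoms)
goal ⊆ F1  ⇒  h_max = 1

1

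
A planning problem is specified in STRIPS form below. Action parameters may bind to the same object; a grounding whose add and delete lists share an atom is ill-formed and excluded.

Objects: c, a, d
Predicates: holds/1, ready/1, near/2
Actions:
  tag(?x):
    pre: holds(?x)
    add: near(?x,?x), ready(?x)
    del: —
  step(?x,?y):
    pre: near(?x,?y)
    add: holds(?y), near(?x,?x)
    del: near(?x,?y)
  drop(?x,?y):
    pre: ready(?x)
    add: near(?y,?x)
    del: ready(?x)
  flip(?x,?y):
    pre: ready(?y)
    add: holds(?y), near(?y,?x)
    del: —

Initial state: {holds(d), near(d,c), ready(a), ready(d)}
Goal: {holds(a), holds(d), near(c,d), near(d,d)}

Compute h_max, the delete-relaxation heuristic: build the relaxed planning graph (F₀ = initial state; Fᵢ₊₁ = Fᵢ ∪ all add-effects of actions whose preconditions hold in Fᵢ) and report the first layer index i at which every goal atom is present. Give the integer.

1

F0 = init (4 atoms)
F1 = F0 ∪ {holds(a), holds(c), near(a,a), near(a,c), near(a,d), near(c,a), near(c,d), near(d,a), near(d,d)}  (13 atoms)
goal ⊆ F1  ⇒  h_max = 1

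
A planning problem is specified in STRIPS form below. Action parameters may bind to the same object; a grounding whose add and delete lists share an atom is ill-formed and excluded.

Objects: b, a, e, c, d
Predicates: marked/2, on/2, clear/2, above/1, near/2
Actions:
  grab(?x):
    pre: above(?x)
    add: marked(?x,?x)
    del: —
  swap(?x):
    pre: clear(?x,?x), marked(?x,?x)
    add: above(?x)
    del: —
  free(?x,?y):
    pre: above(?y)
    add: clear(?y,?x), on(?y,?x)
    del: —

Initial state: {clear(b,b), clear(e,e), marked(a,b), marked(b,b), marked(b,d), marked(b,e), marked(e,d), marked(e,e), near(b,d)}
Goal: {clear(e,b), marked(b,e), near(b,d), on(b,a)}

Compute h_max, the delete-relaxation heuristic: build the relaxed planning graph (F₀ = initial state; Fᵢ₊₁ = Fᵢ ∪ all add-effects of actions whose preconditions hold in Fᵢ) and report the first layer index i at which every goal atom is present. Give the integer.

F0 = init (9 atoms)
F1 = F0 ∪ {above(b), above(e)}  (11 atoms)
F2 = F1 ∪ {clear(b,a), clear(b,c), clear(b,d), clear(b,e), clear(e,a), clear(e,b), clear(e,c), clear(e,d), on(b,a), on(b,b), on(b,c), on(b,d), on(b,e), on(e,a), on(e,b), on(e,c), on(e,d), on(e,e)}  (29 atoms)
goal ⊆ F2  ⇒  h_max = 2

2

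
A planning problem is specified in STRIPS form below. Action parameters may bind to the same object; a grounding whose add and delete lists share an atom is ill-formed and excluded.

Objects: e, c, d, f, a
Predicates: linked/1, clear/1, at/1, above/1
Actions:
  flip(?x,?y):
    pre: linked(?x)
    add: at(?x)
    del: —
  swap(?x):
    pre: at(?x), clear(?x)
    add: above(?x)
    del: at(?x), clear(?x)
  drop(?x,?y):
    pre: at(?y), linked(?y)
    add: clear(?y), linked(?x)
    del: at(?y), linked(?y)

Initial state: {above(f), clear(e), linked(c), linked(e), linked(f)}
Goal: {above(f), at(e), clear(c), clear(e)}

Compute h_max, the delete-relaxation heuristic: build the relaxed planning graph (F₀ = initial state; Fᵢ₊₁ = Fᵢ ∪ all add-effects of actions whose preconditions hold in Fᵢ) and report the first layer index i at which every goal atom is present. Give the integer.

F0 = init (5 atoms)
F1 = F0 ∪ {at(c), at(e), at(f)}  (8 atoms)
F2 = F1 ∪ {above(e), clear(c), clear(f), linked(a), linked(d)}  (13 atoms)
goal ⊆ F2  ⇒  h_max = 2

2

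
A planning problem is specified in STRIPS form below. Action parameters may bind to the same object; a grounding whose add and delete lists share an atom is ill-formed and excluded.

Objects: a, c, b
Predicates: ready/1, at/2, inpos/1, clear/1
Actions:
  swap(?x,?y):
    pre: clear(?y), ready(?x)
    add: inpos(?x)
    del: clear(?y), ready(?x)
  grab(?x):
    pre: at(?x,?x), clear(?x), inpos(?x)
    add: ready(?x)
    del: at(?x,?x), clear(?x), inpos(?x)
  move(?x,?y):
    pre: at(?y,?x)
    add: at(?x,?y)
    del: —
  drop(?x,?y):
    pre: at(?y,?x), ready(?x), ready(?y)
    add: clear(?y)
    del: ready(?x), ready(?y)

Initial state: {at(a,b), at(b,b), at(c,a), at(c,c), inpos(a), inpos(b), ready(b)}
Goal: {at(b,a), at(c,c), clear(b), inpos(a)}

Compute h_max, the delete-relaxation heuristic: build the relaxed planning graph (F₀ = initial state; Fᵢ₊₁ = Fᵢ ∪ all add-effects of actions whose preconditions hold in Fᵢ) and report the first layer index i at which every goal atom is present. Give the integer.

F0 = init (7 atoms)
F1 = F0 ∪ {at(a,c), at(b,a), clear(b)}  (10 atoms)
goal ⊆ F1  ⇒  h_max = 1

1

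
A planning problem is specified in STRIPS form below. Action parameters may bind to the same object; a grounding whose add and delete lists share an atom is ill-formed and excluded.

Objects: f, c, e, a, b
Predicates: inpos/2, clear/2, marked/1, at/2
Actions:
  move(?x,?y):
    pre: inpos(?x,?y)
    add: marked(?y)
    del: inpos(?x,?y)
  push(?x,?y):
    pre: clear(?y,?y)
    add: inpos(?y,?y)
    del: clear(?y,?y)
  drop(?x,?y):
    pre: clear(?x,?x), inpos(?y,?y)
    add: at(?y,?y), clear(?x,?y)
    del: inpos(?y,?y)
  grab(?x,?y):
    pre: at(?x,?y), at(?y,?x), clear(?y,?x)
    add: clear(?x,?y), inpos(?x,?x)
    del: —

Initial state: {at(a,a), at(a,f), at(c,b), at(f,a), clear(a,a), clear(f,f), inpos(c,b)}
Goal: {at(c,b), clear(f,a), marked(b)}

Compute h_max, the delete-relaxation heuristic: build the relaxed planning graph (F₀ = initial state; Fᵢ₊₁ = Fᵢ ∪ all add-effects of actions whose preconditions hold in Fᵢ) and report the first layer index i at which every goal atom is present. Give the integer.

2

F0 = init (7 atoms)
F1 = F0 ∪ {inpos(a,a), inpos(f,f), marked(b)}  (10 atoms)
F2 = F1 ∪ {at(f,f), clear(a,f), clear(f,a), marked(a), marked(f)}  (15 atoms)
goal ⊆ F2  ⇒  h_max = 2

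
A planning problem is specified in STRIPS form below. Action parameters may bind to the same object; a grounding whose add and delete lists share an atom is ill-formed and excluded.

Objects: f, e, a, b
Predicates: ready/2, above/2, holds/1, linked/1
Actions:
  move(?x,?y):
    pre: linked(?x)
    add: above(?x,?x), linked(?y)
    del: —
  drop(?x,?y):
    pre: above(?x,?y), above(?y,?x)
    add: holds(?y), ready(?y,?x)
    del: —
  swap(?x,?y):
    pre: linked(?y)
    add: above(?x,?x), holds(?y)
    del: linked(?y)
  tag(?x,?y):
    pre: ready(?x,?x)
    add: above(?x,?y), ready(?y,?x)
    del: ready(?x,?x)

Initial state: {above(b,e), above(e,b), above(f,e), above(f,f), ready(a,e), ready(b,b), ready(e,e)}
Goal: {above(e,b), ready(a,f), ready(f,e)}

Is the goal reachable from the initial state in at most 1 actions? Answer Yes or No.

No

1. drop(f,f)  →  {above(b,e), above(e,b), above(f,e), above(f,f), holds(f), ready(a,e), ready(b,b), ready(e,e), ready(f,f)}
2. tag(f,a)  →  {above(b,e), above(e,b), above(f,a), above(f,e), above(f,f), holds(f), ready(a,e), ready(a,f), ready(b,b), ready(e,e)}
3. tag(e,f)  →  {above(b,e), above(e,b), above(e,f), above(f,a), above(f,e), above(f,f), holds(f), ready(a,e), ready(a,f), ready(b,b), ready(f,e)}
optimal plan length = 3; 3 > 1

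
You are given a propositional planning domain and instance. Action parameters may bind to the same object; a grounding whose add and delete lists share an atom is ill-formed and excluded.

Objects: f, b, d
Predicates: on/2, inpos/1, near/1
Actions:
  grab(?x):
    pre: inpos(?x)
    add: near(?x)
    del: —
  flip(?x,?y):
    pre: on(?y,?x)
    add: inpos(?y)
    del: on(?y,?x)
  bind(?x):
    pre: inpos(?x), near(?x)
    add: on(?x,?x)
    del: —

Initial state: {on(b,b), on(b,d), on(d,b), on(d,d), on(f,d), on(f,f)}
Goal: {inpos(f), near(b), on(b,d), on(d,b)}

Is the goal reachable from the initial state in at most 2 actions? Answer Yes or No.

1. flip(f,f)  →  {inpos(f), on(b,b), on(b,d), on(d,b), on(d,d), on(f,d)}
2. flip(b,b)  →  {inpos(b), inpos(f), on(b,d), on(d,b), on(d,d), on(f,d)}
3. grab(b)  →  {inpos(b), inpos(f), near(b), on(b,d), on(d,b), on(d,d), on(f,d)}
optimal plan length = 3; 3 > 2

No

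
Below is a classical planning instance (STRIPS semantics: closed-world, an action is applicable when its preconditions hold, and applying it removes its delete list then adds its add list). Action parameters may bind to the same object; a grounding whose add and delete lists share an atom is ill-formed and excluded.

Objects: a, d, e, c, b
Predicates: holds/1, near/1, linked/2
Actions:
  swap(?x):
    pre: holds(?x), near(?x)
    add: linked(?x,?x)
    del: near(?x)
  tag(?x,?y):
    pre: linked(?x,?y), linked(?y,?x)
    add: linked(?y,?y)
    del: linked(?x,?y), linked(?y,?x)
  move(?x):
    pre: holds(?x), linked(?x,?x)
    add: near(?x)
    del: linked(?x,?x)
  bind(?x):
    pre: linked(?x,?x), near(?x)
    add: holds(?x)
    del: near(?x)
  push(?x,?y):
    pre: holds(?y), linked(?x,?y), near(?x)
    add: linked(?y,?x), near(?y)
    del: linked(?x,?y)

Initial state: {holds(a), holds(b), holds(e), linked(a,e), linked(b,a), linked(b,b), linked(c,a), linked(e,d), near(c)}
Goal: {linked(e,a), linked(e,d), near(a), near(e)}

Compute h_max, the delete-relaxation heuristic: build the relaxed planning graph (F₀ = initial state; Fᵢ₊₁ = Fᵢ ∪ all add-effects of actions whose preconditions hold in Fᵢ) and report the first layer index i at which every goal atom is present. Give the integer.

2

F0 = init (9 atoms)
F1 = F0 ∪ {linked(a,c), near(a), near(b)}  (12 atoms)
F2 = F1 ∪ {linked(a,a), linked(a,b), linked(c,c), linked(e,a), near(e)}  (17 atoms)
goal ⊆ F2  ⇒  h_max = 2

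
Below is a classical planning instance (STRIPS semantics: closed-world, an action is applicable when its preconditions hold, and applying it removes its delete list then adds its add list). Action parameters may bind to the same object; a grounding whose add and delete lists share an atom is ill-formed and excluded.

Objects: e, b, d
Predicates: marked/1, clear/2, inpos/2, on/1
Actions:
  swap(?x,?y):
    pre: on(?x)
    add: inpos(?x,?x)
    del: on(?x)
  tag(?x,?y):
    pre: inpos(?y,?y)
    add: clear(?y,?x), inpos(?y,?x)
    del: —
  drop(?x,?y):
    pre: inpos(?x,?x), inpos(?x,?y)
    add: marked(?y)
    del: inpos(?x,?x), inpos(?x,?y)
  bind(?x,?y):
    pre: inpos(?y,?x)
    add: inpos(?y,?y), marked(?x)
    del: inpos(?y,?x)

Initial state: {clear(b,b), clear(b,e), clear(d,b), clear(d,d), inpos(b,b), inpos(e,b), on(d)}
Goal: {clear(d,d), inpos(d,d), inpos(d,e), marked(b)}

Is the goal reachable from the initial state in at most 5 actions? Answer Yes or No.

1. swap(d,e)  →  {clear(b,b), clear(b,e), clear(d,b), clear(d,d), inpos(b,b), inpos(d,d), inpos(e,b)}
2. tag(e,d)  →  {clear(b,b), clear(b,e), clear(d,b), clear(d,d), clear(d,e), inpos(b,b), inpos(d,d), inpos(d,e), inpos(e,b)}
3. drop(b,b)  →  {clear(b,b), clear(b,e), clear(d,b), clear(d,d), clear(d,e), inpos(d,d), inpos(d,e), inpos(e,b), marked(b)}
optimal plan length = 3; 3 ≤ 5

Yes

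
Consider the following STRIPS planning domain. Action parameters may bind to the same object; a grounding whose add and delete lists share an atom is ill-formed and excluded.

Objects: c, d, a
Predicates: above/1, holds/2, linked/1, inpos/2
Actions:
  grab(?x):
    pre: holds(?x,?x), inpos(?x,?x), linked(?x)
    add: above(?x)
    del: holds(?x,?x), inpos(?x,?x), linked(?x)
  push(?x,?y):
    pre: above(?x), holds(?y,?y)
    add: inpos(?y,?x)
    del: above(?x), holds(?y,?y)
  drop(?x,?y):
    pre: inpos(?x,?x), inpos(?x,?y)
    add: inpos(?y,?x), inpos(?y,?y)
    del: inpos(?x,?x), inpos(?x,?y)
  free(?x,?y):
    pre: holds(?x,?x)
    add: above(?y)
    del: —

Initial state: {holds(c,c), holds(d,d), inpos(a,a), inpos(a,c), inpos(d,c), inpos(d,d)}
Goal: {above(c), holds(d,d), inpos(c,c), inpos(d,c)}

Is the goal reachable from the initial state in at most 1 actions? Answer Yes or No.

1. drop(a,c)  →  {holds(c,c), holds(d,d), inpos(c,a), inpos(c,c), inpos(d,c), inpos(d,d)}
2. free(c,c)  →  {above(c), holds(c,c), holds(d,d), inpos(c,a), inpos(c,c), inpos(d,c), inpos(d,d)}
optimal plan length = 2; 2 > 1

No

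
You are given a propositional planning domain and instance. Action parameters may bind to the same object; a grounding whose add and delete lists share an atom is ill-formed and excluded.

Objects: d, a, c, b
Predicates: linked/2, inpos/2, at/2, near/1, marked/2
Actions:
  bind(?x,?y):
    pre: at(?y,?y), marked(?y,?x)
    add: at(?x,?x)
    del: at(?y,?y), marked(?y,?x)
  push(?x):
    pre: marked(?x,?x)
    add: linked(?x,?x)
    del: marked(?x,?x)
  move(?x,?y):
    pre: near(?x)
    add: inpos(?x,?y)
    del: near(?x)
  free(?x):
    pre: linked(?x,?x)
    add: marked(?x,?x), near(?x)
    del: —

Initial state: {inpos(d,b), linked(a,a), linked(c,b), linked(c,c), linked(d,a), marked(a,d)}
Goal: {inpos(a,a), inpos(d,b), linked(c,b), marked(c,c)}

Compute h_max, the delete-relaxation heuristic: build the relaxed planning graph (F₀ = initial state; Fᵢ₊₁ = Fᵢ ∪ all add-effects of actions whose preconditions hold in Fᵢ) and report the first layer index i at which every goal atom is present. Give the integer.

F0 = init (6 atoms)
F1 = F0 ∪ {marked(a,a), marked(c,c), near(a), near(c)}  (10 atoms)
F2 = F1 ∪ {inpos(a,a), inpos(a,b), inpos(a,c), inpos(a,d), inpos(c,a), inpos(c,b), inpos(c,c), inpos(c,d)}  (18 atoms)
goal ⊆ F2  ⇒  h_max = 2

2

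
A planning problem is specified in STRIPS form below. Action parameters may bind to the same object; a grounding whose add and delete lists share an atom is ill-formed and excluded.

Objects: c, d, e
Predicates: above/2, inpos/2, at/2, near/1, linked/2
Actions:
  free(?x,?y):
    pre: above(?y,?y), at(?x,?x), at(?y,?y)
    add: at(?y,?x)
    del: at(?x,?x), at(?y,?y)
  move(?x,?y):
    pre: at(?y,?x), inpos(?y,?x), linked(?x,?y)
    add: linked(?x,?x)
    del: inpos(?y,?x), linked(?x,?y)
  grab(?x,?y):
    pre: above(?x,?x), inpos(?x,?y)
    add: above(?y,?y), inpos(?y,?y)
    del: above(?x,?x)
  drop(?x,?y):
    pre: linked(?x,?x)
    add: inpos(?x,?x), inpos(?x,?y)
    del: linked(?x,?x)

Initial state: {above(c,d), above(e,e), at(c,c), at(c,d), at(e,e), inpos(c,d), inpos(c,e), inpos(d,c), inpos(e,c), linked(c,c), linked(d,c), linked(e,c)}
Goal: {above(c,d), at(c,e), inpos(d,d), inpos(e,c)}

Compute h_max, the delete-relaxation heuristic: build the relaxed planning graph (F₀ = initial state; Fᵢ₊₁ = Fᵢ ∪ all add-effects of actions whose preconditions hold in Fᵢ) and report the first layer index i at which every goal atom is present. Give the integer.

F0 = init (12 atoms)
F1 = F0 ∪ {above(c,c), at(e,c), inpos(c,c), linked(d,d)}  (16 atoms)
F2 = F1 ∪ {above(d,d), at(c,e), inpos(d,d), inpos(d,e), inpos(e,e)}  (21 atoms)
goal ⊆ F2  ⇒  h_max = 2

2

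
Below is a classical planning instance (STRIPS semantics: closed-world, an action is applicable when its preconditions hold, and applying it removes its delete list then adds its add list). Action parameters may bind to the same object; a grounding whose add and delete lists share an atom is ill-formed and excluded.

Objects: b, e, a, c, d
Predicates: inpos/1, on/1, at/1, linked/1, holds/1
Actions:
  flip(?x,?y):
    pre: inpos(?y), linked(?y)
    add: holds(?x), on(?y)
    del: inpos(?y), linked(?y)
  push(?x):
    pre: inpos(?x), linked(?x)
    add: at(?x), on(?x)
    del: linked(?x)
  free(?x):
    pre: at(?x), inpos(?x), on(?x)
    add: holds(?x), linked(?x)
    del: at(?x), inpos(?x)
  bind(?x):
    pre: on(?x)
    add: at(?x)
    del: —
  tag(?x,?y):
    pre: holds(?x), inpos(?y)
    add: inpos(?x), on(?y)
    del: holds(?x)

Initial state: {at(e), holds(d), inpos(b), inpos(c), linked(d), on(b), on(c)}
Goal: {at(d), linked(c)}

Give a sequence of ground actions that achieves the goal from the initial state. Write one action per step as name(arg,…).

bind(c); free(c); tag(d,b); push(d)

1. bind(c)  →  {at(c), at(e), holds(d), inpos(b), inpos(c), linked(d), on(b), on(c)}
2. free(c)  →  {at(e), holds(c), holds(d), inpos(b), linked(c), linked(d), on(b), on(c)}
3. tag(d,b)  →  {at(e), holds(c), inpos(b), inpos(d), linked(c), linked(d), on(b), on(c)}
4. push(d)  →  {at(d), at(e), holds(c), inpos(b), inpos(d), linked(c), on(b), on(c), on(d)}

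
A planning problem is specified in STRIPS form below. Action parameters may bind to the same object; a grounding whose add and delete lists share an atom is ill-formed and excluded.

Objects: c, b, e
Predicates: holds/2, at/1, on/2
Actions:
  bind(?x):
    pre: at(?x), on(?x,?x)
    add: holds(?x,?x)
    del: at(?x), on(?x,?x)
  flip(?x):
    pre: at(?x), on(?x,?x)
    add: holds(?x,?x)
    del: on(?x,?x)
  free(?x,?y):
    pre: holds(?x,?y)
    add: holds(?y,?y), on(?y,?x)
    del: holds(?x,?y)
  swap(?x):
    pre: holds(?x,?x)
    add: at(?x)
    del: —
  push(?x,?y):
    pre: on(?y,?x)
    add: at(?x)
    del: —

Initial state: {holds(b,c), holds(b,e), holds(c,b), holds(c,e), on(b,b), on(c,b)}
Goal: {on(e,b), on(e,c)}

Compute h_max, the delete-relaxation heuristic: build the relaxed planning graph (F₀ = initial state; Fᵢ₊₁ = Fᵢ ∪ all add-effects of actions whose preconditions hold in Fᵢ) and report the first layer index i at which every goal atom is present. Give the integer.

1

F0 = init (6 atoms)
F1 = F0 ∪ {at(b), holds(b,b), holds(c,c), holds(e,e), on(b,c), on(e,b), on(e,c)}  (13 atoms)
goal ⊆ F1  ⇒  h_max = 1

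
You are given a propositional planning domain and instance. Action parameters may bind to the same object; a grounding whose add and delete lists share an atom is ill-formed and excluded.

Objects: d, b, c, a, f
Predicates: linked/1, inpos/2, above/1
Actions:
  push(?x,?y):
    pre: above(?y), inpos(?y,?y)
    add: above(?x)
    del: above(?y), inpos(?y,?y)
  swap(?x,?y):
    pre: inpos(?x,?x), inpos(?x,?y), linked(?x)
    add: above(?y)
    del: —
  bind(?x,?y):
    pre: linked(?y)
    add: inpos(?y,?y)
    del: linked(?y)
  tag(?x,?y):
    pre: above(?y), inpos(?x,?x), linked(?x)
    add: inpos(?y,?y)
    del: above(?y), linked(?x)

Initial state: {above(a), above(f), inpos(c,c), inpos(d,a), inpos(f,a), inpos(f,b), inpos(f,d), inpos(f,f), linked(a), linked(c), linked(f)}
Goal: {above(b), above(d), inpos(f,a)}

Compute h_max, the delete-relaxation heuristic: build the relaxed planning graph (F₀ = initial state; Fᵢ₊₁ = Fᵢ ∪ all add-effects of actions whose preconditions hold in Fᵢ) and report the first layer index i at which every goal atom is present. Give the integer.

F0 = init (11 atoms)
F1 = F0 ∪ {above(b), above(c), above(d), inpos(a,a)}  (15 atoms)
goal ⊆ F1  ⇒  h_max = 1

1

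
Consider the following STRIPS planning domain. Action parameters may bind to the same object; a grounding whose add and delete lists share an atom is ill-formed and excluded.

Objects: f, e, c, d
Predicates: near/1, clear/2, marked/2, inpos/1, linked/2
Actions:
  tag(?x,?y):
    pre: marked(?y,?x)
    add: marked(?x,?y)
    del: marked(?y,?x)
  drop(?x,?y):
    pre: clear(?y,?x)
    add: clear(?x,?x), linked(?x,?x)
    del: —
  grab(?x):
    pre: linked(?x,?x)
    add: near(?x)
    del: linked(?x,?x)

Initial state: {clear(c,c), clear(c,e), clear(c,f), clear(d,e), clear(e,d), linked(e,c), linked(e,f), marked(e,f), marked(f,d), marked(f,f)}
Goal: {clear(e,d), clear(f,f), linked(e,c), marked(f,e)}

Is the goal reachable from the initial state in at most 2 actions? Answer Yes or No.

1. tag(f,e)  →  {clear(c,c), clear(c,e), clear(c,f), clear(d,e), clear(e,d), linked(e,c), linked(e,f), marked(f,d), marked(f,e), marked(f,f)}
2. drop(f,c)  →  {clear(c,c), clear(c,e), clear(c,f), clear(d,e), clear(e,d), clear(f,f), linked(e,c), linked(e,f), linked(f,f), marked(f,d), marked(f,e), marked(f,f)}
optimal plan length = 2; 2 ≤ 2

Yes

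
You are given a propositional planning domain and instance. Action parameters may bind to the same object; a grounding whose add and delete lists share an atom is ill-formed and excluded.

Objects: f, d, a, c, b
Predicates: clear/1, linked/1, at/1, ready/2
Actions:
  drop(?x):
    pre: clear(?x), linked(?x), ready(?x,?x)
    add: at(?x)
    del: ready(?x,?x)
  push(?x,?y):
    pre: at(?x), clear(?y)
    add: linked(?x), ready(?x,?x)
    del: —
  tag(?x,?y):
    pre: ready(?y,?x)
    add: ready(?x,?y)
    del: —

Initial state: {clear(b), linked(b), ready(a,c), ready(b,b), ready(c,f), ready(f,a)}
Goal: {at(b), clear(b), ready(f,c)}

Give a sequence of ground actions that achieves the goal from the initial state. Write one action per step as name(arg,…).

1. drop(b)  →  {at(b), clear(b), linked(b), ready(a,c), ready(c,f), ready(f,a)}
2. tag(f,c)  →  {at(b), clear(b), linked(b), ready(a,c), ready(c,f), ready(f,a), ready(f,c)}

drop(b); tag(f,c)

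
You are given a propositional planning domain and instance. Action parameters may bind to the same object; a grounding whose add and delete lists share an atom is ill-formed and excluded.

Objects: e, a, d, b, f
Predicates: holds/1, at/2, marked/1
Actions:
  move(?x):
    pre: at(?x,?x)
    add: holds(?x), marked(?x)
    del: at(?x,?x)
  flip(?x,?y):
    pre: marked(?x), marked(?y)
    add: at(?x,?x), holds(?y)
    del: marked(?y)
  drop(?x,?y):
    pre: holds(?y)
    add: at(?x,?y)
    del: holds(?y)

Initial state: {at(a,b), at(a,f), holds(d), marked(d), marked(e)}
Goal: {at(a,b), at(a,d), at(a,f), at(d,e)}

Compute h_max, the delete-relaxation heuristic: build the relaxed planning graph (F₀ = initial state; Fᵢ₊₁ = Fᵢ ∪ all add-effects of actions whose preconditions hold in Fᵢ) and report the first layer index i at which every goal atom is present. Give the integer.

2

F0 = init (5 atoms)
F1 = F0 ∪ {at(a,d), at(b,d), at(d,d), at(e,d), at(e,e), at(f,d), holds(e)}  (12 atoms)
F2 = F1 ∪ {at(a,e), at(b,e), at(d,e), at(f,e)}  (16 atoms)
goal ⊆ F2  ⇒  h_max = 2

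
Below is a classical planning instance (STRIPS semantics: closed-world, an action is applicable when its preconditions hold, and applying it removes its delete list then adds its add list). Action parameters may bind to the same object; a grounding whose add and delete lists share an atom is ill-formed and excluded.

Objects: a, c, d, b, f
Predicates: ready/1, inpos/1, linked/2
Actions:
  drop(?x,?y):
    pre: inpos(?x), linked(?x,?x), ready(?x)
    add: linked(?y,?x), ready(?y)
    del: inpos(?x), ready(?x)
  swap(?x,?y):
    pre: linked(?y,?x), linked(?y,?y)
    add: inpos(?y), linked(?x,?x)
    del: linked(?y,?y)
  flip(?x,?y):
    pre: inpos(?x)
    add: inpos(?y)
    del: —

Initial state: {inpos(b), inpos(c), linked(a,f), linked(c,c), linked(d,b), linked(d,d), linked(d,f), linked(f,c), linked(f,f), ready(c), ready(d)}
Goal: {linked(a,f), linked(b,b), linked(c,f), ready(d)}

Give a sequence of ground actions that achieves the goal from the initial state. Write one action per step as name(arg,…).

1. drop(c,f)  →  {inpos(b), linked(a,f), linked(c,c), linked(d,b), linked(d,d), linked(d,f), linked(f,c), linked(f,f), ready(d), ready(f)}
2. swap(b,d)  →  {inpos(b), inpos(d), linked(a,f), linked(b,b), linked(c,c), linked(d,b), linked(d,f), linked(f,c), linked(f,f), ready(d), ready(f)}
3. flip(d,f)  →  {inpos(b), inpos(d), inpos(f), linked(a,f), linked(b,b), linked(c,c), linked(d,b), linked(d,f), linked(f,c), linked(f,f), ready(d), ready(f)}
4. drop(f,c)  →  {inpos(b), inpos(d), linked(a,f), linked(b,b), linked(c,c), linked(c,f), linked(d,b), linked(d,f), linked(f,c), linked(f,f), ready(c), ready(d)}

drop(c,f); swap(b,d); flip(d,f); drop(f,c)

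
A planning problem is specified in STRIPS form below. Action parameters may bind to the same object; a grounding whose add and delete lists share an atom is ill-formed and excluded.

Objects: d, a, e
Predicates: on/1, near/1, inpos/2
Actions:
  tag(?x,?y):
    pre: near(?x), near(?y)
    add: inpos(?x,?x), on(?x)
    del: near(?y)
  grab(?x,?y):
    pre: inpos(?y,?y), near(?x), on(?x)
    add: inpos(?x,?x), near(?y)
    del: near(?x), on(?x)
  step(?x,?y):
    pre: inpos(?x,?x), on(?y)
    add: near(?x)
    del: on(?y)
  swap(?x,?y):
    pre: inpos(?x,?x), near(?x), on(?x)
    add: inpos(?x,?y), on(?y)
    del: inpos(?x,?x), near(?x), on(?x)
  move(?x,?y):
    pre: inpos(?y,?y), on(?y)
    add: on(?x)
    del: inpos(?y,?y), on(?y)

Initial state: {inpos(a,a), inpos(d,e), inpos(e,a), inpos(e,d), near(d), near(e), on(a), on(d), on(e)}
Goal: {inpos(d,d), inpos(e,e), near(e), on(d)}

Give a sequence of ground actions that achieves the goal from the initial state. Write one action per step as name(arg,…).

tag(d,d); tag(e,e); step(e,a)

1. tag(d,d)  →  {inpos(a,a), inpos(d,d), inpos(d,e), inpos(e,a), inpos(e,d), near(e), on(a), on(d), on(e)}
2. tag(e,e)  →  {inpos(a,a), inpos(d,d), inpos(d,e), inpos(e,a), inpos(e,d), inpos(e,e), on(a), on(d), on(e)}
3. step(e,a)  →  {inpos(a,a), inpos(d,d), inpos(d,e), inpos(e,a), inpos(e,d), inpos(e,e), near(e), on(d), on(e)}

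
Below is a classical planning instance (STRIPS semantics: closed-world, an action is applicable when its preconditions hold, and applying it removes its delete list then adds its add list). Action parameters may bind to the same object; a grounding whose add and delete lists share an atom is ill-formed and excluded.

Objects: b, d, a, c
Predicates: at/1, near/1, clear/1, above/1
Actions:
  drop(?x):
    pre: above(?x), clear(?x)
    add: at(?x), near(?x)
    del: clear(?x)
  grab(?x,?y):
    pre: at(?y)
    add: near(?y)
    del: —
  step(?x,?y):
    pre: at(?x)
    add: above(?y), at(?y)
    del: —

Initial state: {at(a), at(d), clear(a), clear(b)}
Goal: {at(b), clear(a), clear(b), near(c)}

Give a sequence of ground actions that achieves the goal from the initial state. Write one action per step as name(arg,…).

step(d,b); step(b,c); grab(b,c)

1. step(d,b)  →  {above(b), at(a), at(b), at(d), clear(a), clear(b)}
2. step(b,c)  →  {above(b), above(c), at(a), at(b), at(c), at(d), clear(a), clear(b)}
3. grab(b,c)  →  {above(b), above(c), at(a), at(b), at(c), at(d), clear(a), clear(b), near(c)}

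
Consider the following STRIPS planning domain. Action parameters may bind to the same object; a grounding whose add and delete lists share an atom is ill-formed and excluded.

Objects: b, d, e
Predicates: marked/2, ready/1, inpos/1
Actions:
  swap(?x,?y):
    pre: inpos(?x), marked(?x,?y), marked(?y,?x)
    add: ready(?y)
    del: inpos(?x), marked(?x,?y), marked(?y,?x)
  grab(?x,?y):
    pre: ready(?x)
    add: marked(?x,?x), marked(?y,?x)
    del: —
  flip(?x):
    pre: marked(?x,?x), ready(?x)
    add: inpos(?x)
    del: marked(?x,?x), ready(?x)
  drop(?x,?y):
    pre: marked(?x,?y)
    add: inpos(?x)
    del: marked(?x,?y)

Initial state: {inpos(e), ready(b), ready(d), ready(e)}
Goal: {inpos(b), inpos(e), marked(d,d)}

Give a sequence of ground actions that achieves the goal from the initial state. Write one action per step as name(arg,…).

1. grab(d,b)  →  {inpos(e), marked(b,d), marked(d,d), ready(b), ready(d), ready(e)}
2. drop(b,d)  →  {inpos(b), inpos(e), marked(d,d), ready(b), ready(d), ready(e)}

grab(d,b); drop(b,d)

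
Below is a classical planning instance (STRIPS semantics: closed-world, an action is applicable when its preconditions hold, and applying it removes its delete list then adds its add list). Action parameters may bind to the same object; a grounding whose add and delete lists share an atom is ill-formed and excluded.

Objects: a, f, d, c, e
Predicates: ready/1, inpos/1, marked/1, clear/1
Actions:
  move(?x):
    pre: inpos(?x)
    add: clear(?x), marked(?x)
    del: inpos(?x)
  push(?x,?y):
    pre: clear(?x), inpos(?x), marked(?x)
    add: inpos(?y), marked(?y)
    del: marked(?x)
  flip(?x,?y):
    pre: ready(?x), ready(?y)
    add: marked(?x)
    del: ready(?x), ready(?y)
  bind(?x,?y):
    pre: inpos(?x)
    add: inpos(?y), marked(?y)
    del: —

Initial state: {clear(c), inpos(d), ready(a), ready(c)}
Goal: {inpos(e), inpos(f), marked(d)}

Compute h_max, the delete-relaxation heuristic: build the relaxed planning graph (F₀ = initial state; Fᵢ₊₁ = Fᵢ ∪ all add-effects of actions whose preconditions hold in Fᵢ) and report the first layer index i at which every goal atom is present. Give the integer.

F0 = init (4 atoms)
F1 = F0 ∪ {clear(d), inpos(a), inpos(c), inpos(e), inpos(f), marked(a), marked(c), marked(d), marked(e), marked(f)}  (14 atoms)
goal ⊆ F1  ⇒  h_max = 1

1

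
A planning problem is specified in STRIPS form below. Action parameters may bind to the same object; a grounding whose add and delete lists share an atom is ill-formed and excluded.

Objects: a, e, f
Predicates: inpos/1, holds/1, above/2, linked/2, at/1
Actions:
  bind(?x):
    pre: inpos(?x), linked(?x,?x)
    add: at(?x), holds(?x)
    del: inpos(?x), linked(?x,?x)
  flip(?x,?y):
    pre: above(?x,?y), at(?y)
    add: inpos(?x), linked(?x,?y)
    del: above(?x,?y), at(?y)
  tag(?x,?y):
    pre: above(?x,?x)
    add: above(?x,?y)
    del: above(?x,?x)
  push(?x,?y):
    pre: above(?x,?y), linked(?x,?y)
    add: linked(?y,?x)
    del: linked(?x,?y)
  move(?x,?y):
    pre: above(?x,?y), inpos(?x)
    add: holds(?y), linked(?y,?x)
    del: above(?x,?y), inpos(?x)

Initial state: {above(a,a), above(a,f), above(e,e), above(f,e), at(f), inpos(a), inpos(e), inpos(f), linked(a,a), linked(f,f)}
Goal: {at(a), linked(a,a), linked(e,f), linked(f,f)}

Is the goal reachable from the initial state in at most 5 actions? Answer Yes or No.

Yes

1. bind(a)  →  {above(a,a), above(a,f), above(e,e), above(f,e), at(a), at(f), holds(a), inpos(e), inpos(f), linked(f,f)}
2. flip(a,f)  →  {above(a,a), above(e,e), above(f,e), at(a), holds(a), inpos(a), inpos(e), inpos(f), linked(a,f), linked(f,f)}
3. move(a,a)  →  {above(e,e), above(f,e), at(a), holds(a), inpos(e), inpos(f), linked(a,a), linked(a,f), linked(f,f)}
4. move(f,e)  →  {above(e,e), at(a), holds(a), holds(e), inpos(e), linked(a,a), linked(a,f), linked(e,f), linked(f,f)}
optimal plan length = 4; 4 ≤ 5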